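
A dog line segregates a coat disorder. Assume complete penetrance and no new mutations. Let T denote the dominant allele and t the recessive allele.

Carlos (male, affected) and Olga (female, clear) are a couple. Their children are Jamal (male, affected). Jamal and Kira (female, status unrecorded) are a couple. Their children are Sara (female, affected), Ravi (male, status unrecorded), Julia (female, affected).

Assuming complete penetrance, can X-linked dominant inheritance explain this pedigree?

Under X-linked dominant, Jamal (affected, male) cannot arise from Carlos (affected) × Olga (clear).

No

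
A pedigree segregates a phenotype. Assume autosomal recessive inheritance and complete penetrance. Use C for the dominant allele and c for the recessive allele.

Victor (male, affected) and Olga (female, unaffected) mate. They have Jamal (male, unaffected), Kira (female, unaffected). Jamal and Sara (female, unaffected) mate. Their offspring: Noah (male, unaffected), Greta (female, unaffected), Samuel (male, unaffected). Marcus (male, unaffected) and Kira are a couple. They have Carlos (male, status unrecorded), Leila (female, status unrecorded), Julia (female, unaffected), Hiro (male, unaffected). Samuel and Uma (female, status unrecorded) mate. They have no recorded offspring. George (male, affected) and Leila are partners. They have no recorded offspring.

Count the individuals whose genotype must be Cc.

Obligate heterozygotes: Jamal is unaffected so carries C and received c from Victor (cc), so Jamal is Cc; Kira is unaffected so carries C and received c from Victor (cc), so Kira is Cc.
Every other individual is either homozygous by phenotype or has at least one consistent homozygous assignment, so the count is 2.

2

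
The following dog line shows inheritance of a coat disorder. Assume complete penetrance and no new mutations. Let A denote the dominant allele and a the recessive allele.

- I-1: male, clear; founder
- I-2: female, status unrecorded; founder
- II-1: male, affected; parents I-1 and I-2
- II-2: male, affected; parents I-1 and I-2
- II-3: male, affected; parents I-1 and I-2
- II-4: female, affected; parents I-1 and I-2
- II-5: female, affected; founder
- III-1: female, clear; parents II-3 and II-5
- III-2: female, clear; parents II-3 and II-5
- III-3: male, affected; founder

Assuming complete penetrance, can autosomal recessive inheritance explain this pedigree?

No

Under autosomal recessive, III-1 (clear, female) cannot arise from II-3 (affected) × II-5 (affected).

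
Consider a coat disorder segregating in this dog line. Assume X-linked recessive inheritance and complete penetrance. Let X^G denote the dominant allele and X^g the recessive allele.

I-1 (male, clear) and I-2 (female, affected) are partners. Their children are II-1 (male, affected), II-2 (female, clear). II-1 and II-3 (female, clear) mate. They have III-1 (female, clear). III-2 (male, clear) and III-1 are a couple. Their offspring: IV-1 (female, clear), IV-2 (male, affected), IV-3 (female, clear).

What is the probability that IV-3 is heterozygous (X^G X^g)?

1/2

III-2 is clear, so III-2 is X^G Y.
III-1 is clear so carries G and received g from II-1 (X^g Y), so III-1 is X^G X^g.
Their cross gives offspring ratios 1/2 X^G X^G : 1/2 X^G X^g. Conditioning on IV-3 being clear, P(X^G X^g) = 1/2 / 1 = 1/2.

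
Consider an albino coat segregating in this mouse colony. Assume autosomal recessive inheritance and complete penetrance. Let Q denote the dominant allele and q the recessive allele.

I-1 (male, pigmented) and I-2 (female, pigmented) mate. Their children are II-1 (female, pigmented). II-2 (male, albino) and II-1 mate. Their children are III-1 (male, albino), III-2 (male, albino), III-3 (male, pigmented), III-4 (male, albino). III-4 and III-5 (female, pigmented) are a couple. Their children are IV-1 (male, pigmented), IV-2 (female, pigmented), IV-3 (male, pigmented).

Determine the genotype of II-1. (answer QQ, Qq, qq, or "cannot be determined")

From phenotype alone, II-1 is QQ or Qq.
II-1 is pigmented so carries Q and passed q to III-1 (qq), so II-1 is Qq.

Qq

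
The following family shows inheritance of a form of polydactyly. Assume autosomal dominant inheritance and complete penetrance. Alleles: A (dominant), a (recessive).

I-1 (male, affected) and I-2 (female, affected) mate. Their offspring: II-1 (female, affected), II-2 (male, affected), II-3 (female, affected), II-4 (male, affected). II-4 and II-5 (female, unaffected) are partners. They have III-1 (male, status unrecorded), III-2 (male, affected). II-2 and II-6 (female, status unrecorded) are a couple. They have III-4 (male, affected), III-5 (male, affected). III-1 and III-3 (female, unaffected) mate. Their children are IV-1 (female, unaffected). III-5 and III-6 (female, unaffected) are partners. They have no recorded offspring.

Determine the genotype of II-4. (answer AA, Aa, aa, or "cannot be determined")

II-4's phenotype allows AA or Aa, and no parent or child forces a single allele at both positions; consistent genotype assignments exist with II-4 as AA or Aa.

cannot be determined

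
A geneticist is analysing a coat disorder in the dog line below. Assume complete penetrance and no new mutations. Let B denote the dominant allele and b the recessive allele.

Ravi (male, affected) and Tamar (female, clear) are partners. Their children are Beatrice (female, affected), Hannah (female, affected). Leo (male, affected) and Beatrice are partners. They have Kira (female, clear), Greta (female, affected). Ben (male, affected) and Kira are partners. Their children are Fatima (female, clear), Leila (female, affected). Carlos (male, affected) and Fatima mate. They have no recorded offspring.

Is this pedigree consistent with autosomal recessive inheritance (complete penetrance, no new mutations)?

Under autosomal recessive, Kira (clear, female) cannot arise from Leo (affected) × Beatrice (affected).

No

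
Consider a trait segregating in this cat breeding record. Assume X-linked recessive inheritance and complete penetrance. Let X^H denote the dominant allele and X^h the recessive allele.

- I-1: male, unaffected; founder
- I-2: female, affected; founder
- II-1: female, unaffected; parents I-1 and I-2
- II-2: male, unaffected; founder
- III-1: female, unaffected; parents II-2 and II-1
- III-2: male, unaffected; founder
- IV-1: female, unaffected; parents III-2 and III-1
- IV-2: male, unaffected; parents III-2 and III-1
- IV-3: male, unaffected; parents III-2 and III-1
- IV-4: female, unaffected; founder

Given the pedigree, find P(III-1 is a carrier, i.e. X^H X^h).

II-2 is unaffected, so II-2 is X^H Y.
II-1 is unaffected so carries H and received h from I-2 (X^h X^h), so II-1 is X^H X^h.
Their cross gives offspring ratios 1/2 X^H X^H : 1/2 X^H X^h. Conditioning on III-1 being unaffected, P(X^H X^h) = 1/2 / 1 = 1/2 before taking III-1's own offspring into account.
III-2 is unaffected, so III-2 is X^H Y.
Now use III-1's offspring. Probability of each recorded status — unaffected son IV-2: 1/2 if III-1 is X^H X^h, 1 if X^H X^H; unaffected son IV-3: 1/2 if III-1 is X^H X^h, 1 if X^H X^H. (IV-1: equally likely either way, so uninformative.)
Bayes: P(X^H X^h) = 1/2·1/4 / (1/2·1/4 + 1/2·1) = 1/5.

1/5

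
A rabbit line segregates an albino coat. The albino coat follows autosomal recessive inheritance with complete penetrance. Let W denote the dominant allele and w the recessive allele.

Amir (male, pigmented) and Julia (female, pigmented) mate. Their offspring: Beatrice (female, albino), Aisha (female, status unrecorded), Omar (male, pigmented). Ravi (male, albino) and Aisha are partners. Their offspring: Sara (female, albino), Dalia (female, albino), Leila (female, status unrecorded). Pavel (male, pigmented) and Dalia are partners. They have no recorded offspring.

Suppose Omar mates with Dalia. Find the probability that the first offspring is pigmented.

2/3

Amir is pigmented so carries W and passed w to Beatrice (ww), so Amir is Ww.
Julia is pigmented so carries W and passed w to Beatrice (ww), so Julia is Ww.
Omar is a pigmented offspring of Amir (Ww) × Julia (Ww), whose cross gives 1/4 WW : 1/2 Ww : 1/4 ww; conditioning on being pigmented, Omar is WW with probability 1/3, Ww with probability 2/3.
Dalia is albino, so Dalia is ww.
Summing over parental genotype combinations, P(offspring is pigmented) = 1/3·1 + 2/3·1/2 = 2/3.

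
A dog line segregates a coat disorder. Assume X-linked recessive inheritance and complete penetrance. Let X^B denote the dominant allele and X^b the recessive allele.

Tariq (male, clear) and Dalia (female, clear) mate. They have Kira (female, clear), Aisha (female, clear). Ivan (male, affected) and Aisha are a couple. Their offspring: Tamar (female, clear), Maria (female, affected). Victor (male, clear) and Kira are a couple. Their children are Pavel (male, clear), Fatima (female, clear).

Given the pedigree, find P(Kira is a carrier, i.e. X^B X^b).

Tariq is clear, so Tariq is X^B Y.
Dalia is clear so carries B and passed b to Aisha (X^B X^b, whose B came from Tariq), so Dalia is X^B X^b.
Their cross gives offspring ratios 1/2 X^B X^B : 1/2 X^B X^b. Conditioning on Kira being clear, P(X^B X^b) = 1/2 / 1 = 1/2 before taking Kira's own offspring into account.
Victor is clear, so Victor is X^B Y.
Now use Kira's offspring. Probability of each recorded status — clear son Pavel: 1/2 if Kira is X^B X^b, 1 if X^B X^B. (Fatima: equally likely either way, so uninformative.)
Bayes: P(X^B X^b) = 1/2·1/2 / (1/2·1/2 + 1/2·1) = 1/3.

1/3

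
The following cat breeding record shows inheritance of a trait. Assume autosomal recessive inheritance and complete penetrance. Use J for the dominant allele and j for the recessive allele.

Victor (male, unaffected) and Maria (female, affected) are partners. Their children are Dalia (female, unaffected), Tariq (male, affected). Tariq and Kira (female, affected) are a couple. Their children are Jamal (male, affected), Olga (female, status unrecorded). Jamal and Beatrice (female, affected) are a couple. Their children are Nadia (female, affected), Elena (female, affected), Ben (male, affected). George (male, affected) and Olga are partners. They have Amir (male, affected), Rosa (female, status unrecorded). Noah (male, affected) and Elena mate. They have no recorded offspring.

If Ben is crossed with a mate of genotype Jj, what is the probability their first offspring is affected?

Ben is affected, so Ben is jj.
The cross gives 1/2 Jj : 1/2 jj, so P(offspring is affected) = 1/2.

1/2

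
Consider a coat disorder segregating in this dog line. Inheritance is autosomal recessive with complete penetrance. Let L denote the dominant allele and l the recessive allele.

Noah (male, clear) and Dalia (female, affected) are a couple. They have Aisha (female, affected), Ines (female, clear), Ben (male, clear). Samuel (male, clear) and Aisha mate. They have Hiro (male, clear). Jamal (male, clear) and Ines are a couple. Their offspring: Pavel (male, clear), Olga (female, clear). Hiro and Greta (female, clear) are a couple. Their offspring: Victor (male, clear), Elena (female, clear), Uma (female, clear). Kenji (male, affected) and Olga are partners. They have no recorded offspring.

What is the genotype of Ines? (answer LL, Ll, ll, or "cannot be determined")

From phenotype alone, Ines is LL or Ll.
Ines is clear so carries L and received l from Dalia (ll), so Ines is Ll.

Ll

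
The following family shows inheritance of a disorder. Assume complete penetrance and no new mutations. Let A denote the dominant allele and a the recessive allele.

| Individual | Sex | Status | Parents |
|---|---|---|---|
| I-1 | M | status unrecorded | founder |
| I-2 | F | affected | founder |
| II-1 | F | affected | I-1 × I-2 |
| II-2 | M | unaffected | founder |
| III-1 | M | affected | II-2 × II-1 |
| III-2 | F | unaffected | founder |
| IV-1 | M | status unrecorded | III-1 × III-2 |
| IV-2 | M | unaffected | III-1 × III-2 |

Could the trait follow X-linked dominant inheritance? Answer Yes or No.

Yes

A consistent assignment under X-linked dominant exists: I-1 X^A Y, I-2 X^A X^A, II-1 X^A X^A, II-2 X^a Y, III-1 X^A Y, III-2 X^a X^a, IV-1 X^a Y, IV-2 X^a Y.
In this assignment every recorded phenotype matches its genotype and every non-founder's genotype is obtainable from its parents' genotypes, so the pedigree is consistent.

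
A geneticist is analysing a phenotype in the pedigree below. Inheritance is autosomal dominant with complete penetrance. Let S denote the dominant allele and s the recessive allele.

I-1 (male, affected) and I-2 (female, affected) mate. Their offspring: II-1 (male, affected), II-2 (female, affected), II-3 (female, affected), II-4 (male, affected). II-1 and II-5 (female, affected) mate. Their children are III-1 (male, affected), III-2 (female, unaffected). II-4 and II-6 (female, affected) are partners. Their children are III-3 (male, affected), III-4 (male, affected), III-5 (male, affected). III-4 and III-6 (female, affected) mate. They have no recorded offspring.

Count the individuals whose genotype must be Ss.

Obligate heterozygotes: II-1 is affected so carries S and passed s to III-2 (ss), so II-1 is Ss; II-5 is affected so carries S and passed s to III-2 (ss), so II-5 is Ss.
Every other individual is either homozygous by phenotype or has at least one consistent homozygous assignment, so the count is 2.

2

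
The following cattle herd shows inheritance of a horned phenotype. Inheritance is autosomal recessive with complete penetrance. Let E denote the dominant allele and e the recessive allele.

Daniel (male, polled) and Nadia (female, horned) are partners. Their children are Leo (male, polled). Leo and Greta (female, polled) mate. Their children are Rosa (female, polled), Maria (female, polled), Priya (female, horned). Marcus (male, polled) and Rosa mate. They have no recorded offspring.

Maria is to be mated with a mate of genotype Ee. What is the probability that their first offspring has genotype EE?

1/3

Leo is polled so carries E and received e from Nadia (ee), so Leo is Ee.
Greta is polled so carries E and passed e to Priya (ee), so Greta is Ee.
Maria is a polled offspring of Leo (Ee) × Greta (Ee), whose cross gives 1/4 EE : 1/2 Ee : 1/4 ee; conditioning on being polled, Maria is EE with probability 1/3, Ee with probability 2/3.
Summing over parental genotype combinations, P(offspring has genotype EE) = 1/3·1/2 + 2/3·1/4 = 1/3.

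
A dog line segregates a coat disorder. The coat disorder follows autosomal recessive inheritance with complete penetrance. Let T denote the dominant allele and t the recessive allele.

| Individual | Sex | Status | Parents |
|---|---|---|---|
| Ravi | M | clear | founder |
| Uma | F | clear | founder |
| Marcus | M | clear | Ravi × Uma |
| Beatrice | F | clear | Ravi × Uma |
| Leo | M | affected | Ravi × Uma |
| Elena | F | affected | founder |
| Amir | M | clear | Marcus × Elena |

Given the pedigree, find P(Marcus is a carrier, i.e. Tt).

1/2

Ravi is clear so carries T and passed t to Leo (tt), so Ravi is Tt.
Uma is clear so carries T and passed t to Leo (tt), so Uma is Tt.
Their cross gives offspring ratios 1/4 TT : 1/2 Tt : 1/4 tt. Conditioning on Marcus being clear, P(Tt) = 1/2 / 3/4 = 2/3 before taking Marcus's own offspring into account.
Elena is affected, so Elena is tt.
Now use Marcus's offspring. Probability of each recorded status — clear son Amir: 1/2 if Marcus is Tt, 1 if TT.
Bayes: P(Tt) = 2/3·1/2 / (2/3·1/2 + 1/3·1) = 1/2.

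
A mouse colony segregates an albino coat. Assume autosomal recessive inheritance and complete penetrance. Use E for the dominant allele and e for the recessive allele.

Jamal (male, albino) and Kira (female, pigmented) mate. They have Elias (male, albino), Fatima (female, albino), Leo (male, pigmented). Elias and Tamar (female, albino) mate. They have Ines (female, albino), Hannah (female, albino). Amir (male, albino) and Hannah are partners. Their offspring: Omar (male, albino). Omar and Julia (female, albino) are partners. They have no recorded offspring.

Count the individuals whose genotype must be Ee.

Obligate heterozygotes: Kira is pigmented so carries E and passed e to Elias (ee), so Kira is Ee; Leo is pigmented so carries E and received e from Jamal (ee), so Leo is Ee.
Every other individual is either homozygous by phenotype or has at least one consistent homozygous assignment, so the count is 2.

2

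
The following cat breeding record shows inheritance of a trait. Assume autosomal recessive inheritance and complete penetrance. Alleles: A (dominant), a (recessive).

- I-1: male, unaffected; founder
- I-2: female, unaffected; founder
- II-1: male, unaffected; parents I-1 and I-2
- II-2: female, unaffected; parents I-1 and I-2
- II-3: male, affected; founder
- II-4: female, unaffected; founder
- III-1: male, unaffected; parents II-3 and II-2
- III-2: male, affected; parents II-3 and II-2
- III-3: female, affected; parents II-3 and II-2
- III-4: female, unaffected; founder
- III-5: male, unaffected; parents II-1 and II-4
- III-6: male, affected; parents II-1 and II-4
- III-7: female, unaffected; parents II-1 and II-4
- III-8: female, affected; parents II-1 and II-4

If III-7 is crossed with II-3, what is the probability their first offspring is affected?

1/3

II-1 is unaffected so carries A and passed a to III-6 (aa), so II-1 is Aa.
II-4 is unaffected so carries A and passed a to III-6 (aa), so II-4 is Aa.
III-7 is an unaffected offspring of II-1 (Aa) × II-4 (Aa), whose cross gives 1/4 AA : 1/2 Aa : 1/4 aa; conditioning on being unaffected, III-7 is AA with probability 1/3, Aa with probability 2/3.
II-3 is affected, so II-3 is aa.
Summing over parental genotype combinations, P(offspring is affected) = 2/3·1/2 = 1/3.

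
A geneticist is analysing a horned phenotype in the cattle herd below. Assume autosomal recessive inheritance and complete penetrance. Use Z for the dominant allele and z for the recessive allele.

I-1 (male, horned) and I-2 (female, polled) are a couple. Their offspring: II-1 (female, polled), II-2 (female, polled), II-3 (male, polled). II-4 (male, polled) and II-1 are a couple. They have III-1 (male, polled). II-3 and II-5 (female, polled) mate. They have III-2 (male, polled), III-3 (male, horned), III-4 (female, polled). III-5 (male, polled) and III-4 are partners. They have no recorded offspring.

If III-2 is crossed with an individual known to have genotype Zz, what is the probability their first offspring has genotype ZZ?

II-3 is polled so carries Z and received z from I-1 (zz), so II-3 is Zz.
II-5 is polled so carries Z and passed z to III-3 (zz), so II-5 is Zz.
III-2 is a polled offspring of II-3 (Zz) × II-5 (Zz), whose cross gives 1/4 ZZ : 1/2 Zz : 1/4 zz; conditioning on being polled, III-2 is ZZ with probability 1/3, Zz with probability 2/3.
Summing over parental genotype combinations, P(offspring has genotype ZZ) = 1/3·1/2 + 2/3·1/4 = 1/3.

1/3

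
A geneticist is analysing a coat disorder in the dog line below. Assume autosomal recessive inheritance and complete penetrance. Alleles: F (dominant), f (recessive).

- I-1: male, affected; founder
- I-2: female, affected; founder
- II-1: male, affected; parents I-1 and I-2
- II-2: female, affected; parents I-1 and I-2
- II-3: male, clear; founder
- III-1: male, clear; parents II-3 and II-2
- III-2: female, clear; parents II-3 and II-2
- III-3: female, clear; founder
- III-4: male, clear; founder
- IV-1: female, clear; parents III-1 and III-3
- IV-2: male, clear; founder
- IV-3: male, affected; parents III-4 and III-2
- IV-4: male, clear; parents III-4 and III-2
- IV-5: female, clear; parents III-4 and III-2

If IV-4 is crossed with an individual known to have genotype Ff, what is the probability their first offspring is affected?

1/6

III-4 is clear so carries F and passed f to IV-3 (ff), so III-4 is Ff.
III-2 is clear so carries F and received f from II-2 (ff), so III-2 is Ff.
IV-4 is a clear offspring of III-4 (Ff) × III-2 (Ff), whose cross gives 1/4 FF : 1/2 Ff : 1/4 ff; conditioning on being clear, IV-4 is FF with probability 1/3, Ff with probability 2/3.
Summing over parental genotype combinations, P(offspring is affected) = 2/3·1/4 = 1/6.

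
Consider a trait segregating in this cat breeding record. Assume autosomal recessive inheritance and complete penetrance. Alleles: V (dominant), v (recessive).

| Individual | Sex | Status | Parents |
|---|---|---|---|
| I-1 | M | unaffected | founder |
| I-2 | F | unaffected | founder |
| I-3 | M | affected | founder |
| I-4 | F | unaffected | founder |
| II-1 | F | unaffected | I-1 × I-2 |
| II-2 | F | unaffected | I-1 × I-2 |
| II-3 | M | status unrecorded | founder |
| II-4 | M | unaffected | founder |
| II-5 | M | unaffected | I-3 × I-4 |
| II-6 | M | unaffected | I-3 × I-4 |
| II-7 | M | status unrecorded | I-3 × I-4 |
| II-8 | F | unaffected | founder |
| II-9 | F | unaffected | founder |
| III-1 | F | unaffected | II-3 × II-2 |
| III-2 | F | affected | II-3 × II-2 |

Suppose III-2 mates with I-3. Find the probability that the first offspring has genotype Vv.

0

III-2 is affected, so III-2 is vv.
I-3 is affected, so I-3 is vv.
The cross gives 1 vv, so P(offspring has genotype Vv) = 0.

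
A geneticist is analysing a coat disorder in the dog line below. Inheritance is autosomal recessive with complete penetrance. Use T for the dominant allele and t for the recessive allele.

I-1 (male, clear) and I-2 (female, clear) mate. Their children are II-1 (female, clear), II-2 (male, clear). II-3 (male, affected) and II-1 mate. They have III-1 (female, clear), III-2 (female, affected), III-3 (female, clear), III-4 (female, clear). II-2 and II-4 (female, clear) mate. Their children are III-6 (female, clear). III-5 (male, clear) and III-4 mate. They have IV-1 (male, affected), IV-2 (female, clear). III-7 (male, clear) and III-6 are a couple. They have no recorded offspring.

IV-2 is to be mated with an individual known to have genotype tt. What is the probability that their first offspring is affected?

III-5 is clear so carries T and passed t to IV-1 (tt), so III-5 is Tt.
III-4 is clear so carries T and received t from II-3 (tt), so III-4 is Tt.
IV-2 is a clear offspring of III-5 (Tt) × III-4 (Tt), whose cross gives 1/4 TT : 1/2 Tt : 1/4 tt; conditioning on being clear, IV-2 is TT with probability 1/3, Tt with probability 2/3.
Summing over parental genotype combinations, P(offspring is affected) = 2/3·1/2 = 1/3.

1/3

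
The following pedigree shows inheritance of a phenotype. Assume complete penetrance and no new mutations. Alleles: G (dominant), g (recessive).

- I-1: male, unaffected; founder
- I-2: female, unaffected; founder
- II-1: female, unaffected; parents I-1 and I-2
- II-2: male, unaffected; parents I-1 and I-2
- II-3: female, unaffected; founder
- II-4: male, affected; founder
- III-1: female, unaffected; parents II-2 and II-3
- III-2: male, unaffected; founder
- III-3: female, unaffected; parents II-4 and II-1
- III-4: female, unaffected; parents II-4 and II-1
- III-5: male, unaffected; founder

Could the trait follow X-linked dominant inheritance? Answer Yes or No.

Under X-linked dominant, III-3 (unaffected, female) cannot arise from II-4 (affected) × II-1 (unaffected).

No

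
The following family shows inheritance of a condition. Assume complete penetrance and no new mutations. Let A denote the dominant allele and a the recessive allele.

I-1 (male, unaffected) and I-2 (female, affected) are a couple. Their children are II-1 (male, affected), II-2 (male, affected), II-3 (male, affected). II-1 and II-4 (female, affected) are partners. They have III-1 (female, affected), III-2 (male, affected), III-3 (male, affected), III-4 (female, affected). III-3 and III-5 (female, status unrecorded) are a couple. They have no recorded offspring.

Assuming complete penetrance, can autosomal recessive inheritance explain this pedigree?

Yes

A consistent assignment under autosomal recessive exists: I-1 Aa, I-2 aa, II-1 aa, II-2 aa, II-3 aa, II-4 aa, III-1 aa, III-2 aa, III-3 aa, III-4 aa, III-5 AA.
In this assignment every recorded phenotype matches its genotype and every non-founder's genotype is obtainable from its parents' genotypes, so the pedigree is consistent.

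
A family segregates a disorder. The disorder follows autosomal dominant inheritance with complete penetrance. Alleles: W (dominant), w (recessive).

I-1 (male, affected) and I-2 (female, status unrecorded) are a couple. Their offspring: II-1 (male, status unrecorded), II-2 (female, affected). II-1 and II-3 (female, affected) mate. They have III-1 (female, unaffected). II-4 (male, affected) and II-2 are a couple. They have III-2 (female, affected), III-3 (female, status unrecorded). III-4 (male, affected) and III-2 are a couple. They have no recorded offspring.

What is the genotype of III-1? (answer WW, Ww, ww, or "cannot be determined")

ww

III-1 is unaffected, so III-1 is ww.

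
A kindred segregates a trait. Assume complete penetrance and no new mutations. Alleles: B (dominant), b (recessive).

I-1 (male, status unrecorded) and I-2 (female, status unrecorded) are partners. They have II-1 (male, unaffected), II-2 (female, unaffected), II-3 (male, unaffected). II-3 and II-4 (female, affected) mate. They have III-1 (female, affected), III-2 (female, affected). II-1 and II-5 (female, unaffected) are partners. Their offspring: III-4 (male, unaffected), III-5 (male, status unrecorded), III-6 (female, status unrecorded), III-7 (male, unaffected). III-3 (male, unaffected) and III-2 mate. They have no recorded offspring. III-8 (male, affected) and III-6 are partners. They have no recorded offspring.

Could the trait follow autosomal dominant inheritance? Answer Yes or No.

A consistent assignment under autosomal dominant exists: I-1 Bb, I-2 Bb, II-1 bb, II-2 bb, II-3 bb, II-4 BB, II-5 bb, III-1 Bb, III-2 Bb, III-3 bb, III-4 bb, III-5 bb, III-6 bb, III-7 bb, III-8 BB.
In this assignment every recorded phenotype matches its genotype and every non-founder's genotype is obtainable from its parents' genotypes, so the pedigree is consistent.

Yes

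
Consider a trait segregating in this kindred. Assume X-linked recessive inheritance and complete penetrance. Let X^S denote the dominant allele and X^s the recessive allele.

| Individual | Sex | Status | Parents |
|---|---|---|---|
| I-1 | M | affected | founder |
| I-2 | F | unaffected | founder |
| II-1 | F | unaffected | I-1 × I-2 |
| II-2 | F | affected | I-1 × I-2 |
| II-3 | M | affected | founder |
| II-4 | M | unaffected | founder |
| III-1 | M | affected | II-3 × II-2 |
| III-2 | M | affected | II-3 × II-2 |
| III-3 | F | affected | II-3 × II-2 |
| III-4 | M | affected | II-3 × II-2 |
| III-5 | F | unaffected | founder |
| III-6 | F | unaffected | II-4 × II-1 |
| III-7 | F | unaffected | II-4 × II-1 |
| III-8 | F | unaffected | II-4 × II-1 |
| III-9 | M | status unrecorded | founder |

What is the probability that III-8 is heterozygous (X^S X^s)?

II-4 is unaffected, so II-4 is X^S Y.
II-1 is unaffected so carries S and received s from I-1 (X^s Y), so II-1 is X^S X^s.
Their cross gives offspring ratios 1/2 X^S X^S : 1/2 X^S X^s. Conditioning on III-8 being unaffected, P(X^S X^s) = 1/2 / 1 = 1/2.

1/2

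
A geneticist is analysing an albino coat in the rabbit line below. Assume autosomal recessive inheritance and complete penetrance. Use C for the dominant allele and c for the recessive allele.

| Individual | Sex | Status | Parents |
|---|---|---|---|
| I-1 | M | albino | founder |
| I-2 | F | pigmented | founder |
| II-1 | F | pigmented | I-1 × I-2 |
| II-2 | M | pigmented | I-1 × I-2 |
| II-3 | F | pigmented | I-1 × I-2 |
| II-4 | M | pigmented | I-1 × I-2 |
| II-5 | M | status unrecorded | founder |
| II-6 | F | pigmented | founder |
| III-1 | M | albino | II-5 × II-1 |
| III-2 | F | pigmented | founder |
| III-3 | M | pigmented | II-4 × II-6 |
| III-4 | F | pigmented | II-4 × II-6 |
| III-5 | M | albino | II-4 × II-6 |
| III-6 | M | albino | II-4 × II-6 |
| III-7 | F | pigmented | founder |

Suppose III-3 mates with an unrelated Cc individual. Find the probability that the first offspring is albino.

1/6

II-4 is pigmented so carries C and received c from I-1 (cc), so II-4 is Cc.
II-6 is pigmented so carries C and passed c to III-5 (cc), so II-6 is Cc.
III-3 is a pigmented offspring of II-4 (Cc) × II-6 (Cc), whose cross gives 1/4 CC : 1/2 Cc : 1/4 cc; conditioning on being pigmented, III-3 is CC with probability 1/3, Cc with probability 2/3.
Summing over parental genotype combinations, P(offspring is albino) = 2/3·1/4 = 1/6.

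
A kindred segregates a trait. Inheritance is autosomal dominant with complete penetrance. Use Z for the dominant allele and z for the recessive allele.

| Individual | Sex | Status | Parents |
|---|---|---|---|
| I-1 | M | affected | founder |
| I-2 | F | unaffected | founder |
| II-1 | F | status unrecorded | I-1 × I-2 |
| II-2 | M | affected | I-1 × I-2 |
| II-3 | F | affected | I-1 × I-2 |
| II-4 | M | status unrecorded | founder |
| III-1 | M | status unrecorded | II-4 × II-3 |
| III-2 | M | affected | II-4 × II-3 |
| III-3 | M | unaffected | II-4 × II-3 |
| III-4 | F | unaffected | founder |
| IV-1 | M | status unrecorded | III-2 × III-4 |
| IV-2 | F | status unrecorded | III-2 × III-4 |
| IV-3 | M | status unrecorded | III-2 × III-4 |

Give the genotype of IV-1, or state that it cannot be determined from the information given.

cannot be determined

IV-1's phenotype is unrecorded, and no parent or child forces a single allele at both positions; consistent genotype assignments exist with IV-1 as Zz or zz.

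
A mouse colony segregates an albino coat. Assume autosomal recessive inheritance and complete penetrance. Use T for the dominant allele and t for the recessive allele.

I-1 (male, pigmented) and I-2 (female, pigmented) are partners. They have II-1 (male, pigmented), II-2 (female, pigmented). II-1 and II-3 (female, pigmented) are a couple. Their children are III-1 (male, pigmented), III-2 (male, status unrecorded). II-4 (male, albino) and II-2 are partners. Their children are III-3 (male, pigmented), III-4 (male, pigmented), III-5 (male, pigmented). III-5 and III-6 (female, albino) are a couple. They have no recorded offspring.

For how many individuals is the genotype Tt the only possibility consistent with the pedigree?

3

Obligate heterozygotes: III-3 is pigmented so carries T and received t from II-4 (tt), so III-3 is Tt; III-4 is pigmented so carries T and received t from II-4 (tt), so III-4 is Tt; III-5 is pigmented so carries T and received t from II-4 (tt), so III-5 is Tt.
Every other individual is either homozygous by phenotype or has at least one consistent homozygous assignment, so the count is 3.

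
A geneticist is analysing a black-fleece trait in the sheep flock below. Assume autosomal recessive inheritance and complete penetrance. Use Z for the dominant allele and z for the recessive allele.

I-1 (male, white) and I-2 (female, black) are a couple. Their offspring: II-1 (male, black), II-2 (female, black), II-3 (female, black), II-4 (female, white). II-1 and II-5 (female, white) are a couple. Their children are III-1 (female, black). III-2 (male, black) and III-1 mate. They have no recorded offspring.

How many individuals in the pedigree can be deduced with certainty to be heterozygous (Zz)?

Obligate heterozygotes: I-1 is white so carries Z and passed z to II-1 (zz), so I-1 is Zz; II-4 is white so carries Z and received z from I-2 (zz), so II-4 is Zz; II-5 is white so carries Z and passed z to III-1 (zz), so II-5 is Zz.
Every other individual is either homozygous by phenotype or has at least one consistent homozygous assignment, so the count is 3.

3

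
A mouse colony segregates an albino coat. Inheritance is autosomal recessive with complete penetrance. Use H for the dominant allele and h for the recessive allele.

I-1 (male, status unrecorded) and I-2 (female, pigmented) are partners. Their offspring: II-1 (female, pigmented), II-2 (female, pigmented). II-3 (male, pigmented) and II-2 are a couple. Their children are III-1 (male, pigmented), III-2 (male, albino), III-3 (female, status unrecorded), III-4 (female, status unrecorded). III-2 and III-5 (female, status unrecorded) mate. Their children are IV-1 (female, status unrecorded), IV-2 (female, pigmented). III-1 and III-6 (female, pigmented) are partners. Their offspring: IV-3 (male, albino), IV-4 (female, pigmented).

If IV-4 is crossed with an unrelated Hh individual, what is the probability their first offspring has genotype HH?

1/3

III-1 is pigmented so carries H and passed h to IV-3 (hh), so III-1 is Hh.
III-6 is pigmented so carries H and passed h to IV-3 (hh), so III-6 is Hh.
IV-4 is a pigmented offspring of III-1 (Hh) × III-6 (Hh), whose cross gives 1/4 HH : 1/2 Hh : 1/4 hh; conditioning on being pigmented, IV-4 is HH with probability 1/3, Hh with probability 2/3.
Summing over parental genotype combinations, P(offspring has genotype HH) = 1/3·1/2 + 2/3·1/4 = 1/3.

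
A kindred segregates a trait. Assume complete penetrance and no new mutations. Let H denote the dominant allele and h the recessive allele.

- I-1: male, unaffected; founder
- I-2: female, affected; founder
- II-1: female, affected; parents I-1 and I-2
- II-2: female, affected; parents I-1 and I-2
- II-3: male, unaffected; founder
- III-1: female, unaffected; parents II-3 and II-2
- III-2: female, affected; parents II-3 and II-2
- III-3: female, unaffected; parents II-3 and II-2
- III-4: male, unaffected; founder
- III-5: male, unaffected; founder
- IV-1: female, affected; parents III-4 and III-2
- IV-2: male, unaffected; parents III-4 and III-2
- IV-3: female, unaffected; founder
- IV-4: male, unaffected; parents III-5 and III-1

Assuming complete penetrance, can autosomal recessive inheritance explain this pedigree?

Yes

A consistent assignment under autosomal recessive exists: I-1 Hh, I-2 hh, II-1 hh, II-2 hh, II-3 Hh, III-1 Hh, III-2 hh, III-3 Hh, III-4 Hh, III-5 HH, IV-1 hh, IV-2 Hh, IV-3 HH, IV-4 HH.
In this assignment every recorded phenotype matches its genotype and every non-founder's genotype is obtainable from its parents' genotypes, so the pedigree is consistent.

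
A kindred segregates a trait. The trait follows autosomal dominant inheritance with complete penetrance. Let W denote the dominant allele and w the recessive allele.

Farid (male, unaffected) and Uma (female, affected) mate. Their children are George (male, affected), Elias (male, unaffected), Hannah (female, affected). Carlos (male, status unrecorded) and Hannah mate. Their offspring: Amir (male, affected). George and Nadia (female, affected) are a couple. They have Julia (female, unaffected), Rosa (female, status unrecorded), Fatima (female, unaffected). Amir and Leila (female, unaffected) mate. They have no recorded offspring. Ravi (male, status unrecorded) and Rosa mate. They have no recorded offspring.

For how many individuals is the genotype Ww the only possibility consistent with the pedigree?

4

Obligate heterozygotes: Uma is affected so carries W and passed w to Elias (ww), so Uma is Ww; George is affected so carries W and received w from Farid (ww), so George is Ww; Hannah is affected so carries W and received w from Farid (ww), so Hannah is Ww; Nadia is affected so carries W and passed w to Julia (ww), so Nadia is Ww.
Every other individual is either homozygous by phenotype or has at least one consistent homozygous assignment, so the count is 4.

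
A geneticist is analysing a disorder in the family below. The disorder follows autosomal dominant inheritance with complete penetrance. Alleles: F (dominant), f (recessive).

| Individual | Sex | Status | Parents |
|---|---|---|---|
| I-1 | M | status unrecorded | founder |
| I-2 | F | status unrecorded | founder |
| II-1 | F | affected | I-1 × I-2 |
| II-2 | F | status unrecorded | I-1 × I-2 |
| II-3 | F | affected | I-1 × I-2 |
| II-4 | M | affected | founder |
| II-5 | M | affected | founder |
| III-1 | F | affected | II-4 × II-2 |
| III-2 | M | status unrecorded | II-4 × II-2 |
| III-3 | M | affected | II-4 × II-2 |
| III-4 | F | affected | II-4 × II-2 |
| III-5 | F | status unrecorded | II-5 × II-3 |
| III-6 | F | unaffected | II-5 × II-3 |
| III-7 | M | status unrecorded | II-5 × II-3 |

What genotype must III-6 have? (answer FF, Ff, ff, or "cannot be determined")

III-6 is unaffected, so III-6 is ff.

ff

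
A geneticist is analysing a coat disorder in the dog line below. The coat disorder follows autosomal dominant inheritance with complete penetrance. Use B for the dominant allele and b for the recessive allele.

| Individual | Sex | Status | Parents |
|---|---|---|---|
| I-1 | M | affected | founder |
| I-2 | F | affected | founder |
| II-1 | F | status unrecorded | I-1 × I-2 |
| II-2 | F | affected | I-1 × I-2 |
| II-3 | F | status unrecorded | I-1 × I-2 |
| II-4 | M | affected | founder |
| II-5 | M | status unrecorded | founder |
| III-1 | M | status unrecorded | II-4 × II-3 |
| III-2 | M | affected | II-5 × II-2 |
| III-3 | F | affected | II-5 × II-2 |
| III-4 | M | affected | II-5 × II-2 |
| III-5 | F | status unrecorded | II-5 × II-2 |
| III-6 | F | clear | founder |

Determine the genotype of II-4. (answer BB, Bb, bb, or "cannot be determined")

II-4's phenotype allows BB or Bb, and no parent or child forces a single allele at both positions; consistent genotype assignments exist with II-4 as BB or Bb.

cannot be determined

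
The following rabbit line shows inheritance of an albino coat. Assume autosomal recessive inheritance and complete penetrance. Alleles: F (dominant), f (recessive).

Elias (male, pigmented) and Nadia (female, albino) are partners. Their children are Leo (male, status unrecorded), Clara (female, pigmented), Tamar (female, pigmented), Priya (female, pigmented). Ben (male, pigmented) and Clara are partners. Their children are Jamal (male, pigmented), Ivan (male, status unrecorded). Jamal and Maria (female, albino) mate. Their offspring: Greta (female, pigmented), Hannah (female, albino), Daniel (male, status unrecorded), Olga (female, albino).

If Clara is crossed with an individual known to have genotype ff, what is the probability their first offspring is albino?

1/2

Clara is pigmented so carries F and received f from Nadia (ff), so Clara is Ff.
The cross gives 1/2 Ff : 1/2 ff, so P(offspring is albino) = 1/2.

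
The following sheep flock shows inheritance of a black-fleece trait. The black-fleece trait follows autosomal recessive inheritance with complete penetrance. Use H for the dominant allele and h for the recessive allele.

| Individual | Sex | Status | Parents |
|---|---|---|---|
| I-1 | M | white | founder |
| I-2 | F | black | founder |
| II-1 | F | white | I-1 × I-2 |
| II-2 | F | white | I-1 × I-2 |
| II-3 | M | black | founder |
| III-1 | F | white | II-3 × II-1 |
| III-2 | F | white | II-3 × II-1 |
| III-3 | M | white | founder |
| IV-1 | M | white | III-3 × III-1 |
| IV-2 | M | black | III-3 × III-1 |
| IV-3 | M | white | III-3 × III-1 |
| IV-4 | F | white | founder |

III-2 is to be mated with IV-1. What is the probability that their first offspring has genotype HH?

1/3

III-2 is white so carries H and received h from II-3 (hh), so III-2 is Hh.
III-3 is white so carries H and passed h to IV-2 (hh), so III-3 is Hh.
III-1 is white so carries H and received h from II-3 (hh), so III-1 is Hh.
IV-1 is a white offspring of III-3 (Hh) × III-1 (Hh), whose cross gives 1/4 HH : 1/2 Hh : 1/4 hh; conditioning on being white, IV-1 is HH with probability 1/3, Hh with probability 2/3.
Summing over parental genotype combinations, P(offspring has genotype HH) = 1/3·1/2 + 2/3·1/4 = 1/3.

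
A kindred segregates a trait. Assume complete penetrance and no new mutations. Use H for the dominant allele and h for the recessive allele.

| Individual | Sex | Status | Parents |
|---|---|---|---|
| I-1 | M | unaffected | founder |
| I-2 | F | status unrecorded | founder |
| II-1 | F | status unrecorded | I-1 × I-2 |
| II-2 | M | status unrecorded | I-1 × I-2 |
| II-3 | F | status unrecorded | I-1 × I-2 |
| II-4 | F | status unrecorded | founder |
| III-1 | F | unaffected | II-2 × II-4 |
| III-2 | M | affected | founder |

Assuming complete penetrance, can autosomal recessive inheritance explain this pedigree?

A consistent assignment under autosomal recessive exists: I-1 HH, I-2 HH, II-1 HH, II-2 HH, II-3 HH, II-4 HH, III-1 HH, III-2 hh.
In this assignment every recorded phenotype matches its genotype and every non-founder's genotype is obtainable from its parents' genotypes, so the pedigree is consistent.

Yes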